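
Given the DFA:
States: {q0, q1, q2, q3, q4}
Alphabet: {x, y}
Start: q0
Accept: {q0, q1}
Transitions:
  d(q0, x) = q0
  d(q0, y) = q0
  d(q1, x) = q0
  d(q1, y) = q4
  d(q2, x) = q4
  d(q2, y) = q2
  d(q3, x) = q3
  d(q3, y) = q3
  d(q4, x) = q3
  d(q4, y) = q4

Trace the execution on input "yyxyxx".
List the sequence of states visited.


Input: yyxyxx
d(q0, y) = q0
d(q0, y) = q0
d(q0, x) = q0
d(q0, y) = q0
d(q0, x) = q0
d(q0, x) = q0


q0 -> q0 -> q0 -> q0 -> q0 -> q0 -> q0


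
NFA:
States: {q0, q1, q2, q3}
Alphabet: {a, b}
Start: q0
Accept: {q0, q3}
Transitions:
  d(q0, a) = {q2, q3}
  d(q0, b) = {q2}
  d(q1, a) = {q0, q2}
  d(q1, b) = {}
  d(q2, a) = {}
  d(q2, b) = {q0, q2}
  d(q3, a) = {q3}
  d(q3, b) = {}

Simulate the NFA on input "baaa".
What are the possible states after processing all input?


Start: {q0}
  --b--> {q2}
  --a--> {}
  --a--> {}
  --a--> {}

{} (empty set, no valid transitions)


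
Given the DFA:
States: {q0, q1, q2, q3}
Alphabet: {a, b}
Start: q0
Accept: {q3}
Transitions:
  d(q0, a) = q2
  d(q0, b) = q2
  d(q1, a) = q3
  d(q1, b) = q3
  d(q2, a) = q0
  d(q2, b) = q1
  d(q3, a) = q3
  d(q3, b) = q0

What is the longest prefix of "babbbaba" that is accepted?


Run the DFA, marking each prefix where the state is accepting:
  "" -> q0 [reject]
  "b" -> q2 [reject]
  "ba" -> q0 [reject]
  "bab" -> q2 [reject]
  "babb" -> q1 [reject]
  "babbb" -> q3 [accept]
  "babbba" -> q3 [accept]
  "babbbab" -> q0 [reject]
  "babbbaba" -> q2 [reject]

"babbba"


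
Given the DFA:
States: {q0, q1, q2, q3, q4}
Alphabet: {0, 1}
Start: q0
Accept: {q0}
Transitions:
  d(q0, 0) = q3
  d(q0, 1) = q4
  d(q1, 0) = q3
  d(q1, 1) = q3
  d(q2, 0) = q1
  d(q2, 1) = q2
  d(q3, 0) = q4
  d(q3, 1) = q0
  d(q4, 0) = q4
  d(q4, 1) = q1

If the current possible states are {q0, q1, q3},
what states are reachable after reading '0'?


Apply transition on '0' from each current state:
  d(q0, 0) = q3
  d(q1, 0) = q3
  d(q3, 0) = q4

{q3, q4}


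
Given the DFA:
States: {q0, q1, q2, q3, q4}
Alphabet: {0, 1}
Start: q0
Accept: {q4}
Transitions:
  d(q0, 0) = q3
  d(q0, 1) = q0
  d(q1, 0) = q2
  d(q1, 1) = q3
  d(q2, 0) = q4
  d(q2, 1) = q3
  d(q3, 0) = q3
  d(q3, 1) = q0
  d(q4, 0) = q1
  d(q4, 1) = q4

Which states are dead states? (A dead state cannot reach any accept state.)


Forward reachability from each state:
  q0 -> reaches {q0, q3}, no accept state (dead)
  q1 -> reaches accept state q4 (live)
  q2 -> reaches accept state q4 (live)
  q3 -> reaches {q0, q3}, no accept state (dead)
  q4 -> reaches accept state q4 (live)

{q0, q3}


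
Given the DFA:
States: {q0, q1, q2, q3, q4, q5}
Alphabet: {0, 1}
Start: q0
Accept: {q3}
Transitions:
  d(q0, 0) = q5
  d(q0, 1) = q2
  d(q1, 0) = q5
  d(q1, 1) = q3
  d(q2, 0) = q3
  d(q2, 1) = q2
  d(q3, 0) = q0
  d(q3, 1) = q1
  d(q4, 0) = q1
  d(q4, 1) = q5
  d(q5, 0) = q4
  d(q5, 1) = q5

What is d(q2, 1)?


Looking up transition d(q2, 1)

q2


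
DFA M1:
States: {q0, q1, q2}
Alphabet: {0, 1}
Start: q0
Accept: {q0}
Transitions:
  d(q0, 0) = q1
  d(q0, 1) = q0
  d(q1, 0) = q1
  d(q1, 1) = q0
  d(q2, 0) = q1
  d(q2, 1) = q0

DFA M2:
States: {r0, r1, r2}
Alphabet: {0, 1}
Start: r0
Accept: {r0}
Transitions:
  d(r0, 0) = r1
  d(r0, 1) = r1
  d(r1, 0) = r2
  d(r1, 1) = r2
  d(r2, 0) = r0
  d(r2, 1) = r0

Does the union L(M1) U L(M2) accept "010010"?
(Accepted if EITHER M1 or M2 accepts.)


M1: final=q1 accepted=False
M2: final=r0 accepted=True

Yes, union accepts


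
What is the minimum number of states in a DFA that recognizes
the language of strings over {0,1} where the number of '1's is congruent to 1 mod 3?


States track (count of '1') mod 3.
Need 3 states: one per remainder 0..2; accept = remainder 1.

3


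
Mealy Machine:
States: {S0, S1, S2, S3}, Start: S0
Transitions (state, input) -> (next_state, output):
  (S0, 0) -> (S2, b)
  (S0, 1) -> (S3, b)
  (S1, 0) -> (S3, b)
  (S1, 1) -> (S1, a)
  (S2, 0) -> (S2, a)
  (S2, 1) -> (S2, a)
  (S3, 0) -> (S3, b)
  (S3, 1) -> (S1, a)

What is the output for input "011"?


Step-by-step:
  (S0, 0) -> (S2, b)
  (S2, 1) -> (S2, a)
  (S2, 1) -> (S2, a)

"baa"


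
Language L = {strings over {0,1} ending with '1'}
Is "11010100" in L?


last symbol = '0'

No, "11010100" is not in L


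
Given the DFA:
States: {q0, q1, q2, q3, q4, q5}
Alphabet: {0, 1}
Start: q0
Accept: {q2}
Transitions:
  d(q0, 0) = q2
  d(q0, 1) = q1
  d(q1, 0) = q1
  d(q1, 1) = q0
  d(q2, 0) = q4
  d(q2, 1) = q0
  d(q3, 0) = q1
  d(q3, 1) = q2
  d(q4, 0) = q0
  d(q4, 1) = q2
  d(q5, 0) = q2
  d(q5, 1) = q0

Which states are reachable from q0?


BFS from q0:
  layer 0: {q0}
  layer 1: {q1, q2}
  layer 2: {q4}

{q0, q1, q2, q4}


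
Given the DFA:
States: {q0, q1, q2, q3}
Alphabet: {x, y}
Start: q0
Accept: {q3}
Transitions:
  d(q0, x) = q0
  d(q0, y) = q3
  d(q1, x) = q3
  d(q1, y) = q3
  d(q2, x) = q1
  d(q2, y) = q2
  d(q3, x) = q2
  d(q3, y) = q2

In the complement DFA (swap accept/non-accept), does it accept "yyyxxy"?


Trace: q0 -> q3 -> q2 -> q2 -> q1 -> q3 -> q2
Final: q2
Original accept: {q3}
Complement: q2 is not in original accept

Yes, complement accepts (original rejects)


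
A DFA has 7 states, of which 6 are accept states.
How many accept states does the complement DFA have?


Complement swaps accept and non-accept states.
7 - 6 = 1

1


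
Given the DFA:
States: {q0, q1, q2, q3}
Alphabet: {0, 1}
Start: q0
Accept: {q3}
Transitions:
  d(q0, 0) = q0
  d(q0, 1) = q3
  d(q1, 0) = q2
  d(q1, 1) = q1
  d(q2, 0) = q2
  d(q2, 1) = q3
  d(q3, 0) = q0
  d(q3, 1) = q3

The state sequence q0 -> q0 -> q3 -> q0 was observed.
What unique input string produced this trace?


Trace back each transition to find the symbol:
  q0 --[0]--> q0
  q0 --[1]--> q3
  q3 --[0]--> q0

"010"


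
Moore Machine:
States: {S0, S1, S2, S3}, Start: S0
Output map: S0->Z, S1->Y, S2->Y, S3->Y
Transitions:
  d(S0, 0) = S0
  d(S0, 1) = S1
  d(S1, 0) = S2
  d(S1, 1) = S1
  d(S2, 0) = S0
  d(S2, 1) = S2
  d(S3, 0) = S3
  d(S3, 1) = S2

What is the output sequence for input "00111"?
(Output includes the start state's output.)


Start: S0 (output Z)
  --0--> S0 (output Z)
  --0--> S0 (output Z)
  --1--> S1 (output Y)
  --1--> S1 (output Y)
  --1--> S1 (output Y)

"ZZZYYY"


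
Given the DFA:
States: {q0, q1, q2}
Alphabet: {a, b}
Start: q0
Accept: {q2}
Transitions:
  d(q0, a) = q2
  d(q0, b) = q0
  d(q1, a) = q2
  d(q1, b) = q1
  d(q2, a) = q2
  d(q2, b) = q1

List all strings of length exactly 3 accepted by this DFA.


All strings of length 3: 8 total
Accepted: 4

"aaa", "aba", "baa", "bba"


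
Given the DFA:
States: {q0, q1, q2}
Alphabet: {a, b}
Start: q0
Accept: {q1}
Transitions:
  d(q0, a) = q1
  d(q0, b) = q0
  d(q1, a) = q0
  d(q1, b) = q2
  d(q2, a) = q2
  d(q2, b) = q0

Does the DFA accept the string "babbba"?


Trace: q0 -> q0 -> q1 -> q2 -> q0 -> q0 -> q1
Final state: q1
Accept states: {q1}

Yes, accepted (final state q1 is an accept state)


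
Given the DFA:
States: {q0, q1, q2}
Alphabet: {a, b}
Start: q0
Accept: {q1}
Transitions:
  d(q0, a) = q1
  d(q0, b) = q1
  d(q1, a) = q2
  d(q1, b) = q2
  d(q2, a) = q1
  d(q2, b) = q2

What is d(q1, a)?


Looking up transition d(q1, a)

q2


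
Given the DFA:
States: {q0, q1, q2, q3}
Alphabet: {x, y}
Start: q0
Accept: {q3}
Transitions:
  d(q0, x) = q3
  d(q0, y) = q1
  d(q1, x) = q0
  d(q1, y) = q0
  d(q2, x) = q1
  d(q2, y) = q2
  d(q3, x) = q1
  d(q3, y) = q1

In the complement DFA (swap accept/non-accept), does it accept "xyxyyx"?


Trace: q0 -> q3 -> q1 -> q0 -> q1 -> q0 -> q3
Final: q3
Original accept: {q3}
Complement: q3 is in original accept

No, complement rejects (original accepts)


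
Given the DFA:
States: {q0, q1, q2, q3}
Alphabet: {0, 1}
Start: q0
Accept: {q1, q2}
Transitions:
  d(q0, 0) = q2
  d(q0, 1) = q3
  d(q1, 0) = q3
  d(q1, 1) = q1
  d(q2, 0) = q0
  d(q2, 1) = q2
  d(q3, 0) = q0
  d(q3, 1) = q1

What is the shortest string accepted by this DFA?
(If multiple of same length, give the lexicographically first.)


BFS by string length (lex-first path to each state shown):
  len 0: q0<-""
  len 1: q2<-"0", q3<-"1"
Found accept state at length 1.

"0"


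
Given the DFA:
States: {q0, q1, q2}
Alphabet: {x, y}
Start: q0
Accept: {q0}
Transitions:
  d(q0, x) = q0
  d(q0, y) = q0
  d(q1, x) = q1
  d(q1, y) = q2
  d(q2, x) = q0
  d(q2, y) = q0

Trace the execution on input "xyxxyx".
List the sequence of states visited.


Input: xyxxyx
d(q0, x) = q0
d(q0, y) = q0
d(q0, x) = q0
d(q0, x) = q0
d(q0, y) = q0
d(q0, x) = q0


q0 -> q0 -> q0 -> q0 -> q0 -> q0 -> q0


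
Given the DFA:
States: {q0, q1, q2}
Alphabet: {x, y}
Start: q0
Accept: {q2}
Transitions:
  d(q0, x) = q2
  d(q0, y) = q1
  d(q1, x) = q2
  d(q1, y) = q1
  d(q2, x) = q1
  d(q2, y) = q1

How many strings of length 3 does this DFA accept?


Enumerating all length-3 strings:
  "xxx" -> q2 [accept]
  "xxy" -> q1 [reject]
  "xyx" -> q2 [accept]
  "xyy" -> q1 [reject]
  "yxx" -> q1 [reject]
  "yxy" -> q1 [reject]
  "yyx" -> q2 [accept]
  "yyy" -> q1 [reject]

3 out of 8


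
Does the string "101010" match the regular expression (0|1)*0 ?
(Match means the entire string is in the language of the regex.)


|string| = 6; first = '1'; last = '0'

Yes, "101010" matches (0|1)*0


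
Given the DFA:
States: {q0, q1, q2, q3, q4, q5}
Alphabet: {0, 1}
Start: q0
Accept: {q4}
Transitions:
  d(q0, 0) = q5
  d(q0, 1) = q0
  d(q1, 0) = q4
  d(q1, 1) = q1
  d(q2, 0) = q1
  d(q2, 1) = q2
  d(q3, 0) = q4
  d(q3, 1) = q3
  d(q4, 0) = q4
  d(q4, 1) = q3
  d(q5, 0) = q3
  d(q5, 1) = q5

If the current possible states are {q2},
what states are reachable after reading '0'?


Apply transition on '0' from each current state:
  d(q2, 0) = q1

{q1}


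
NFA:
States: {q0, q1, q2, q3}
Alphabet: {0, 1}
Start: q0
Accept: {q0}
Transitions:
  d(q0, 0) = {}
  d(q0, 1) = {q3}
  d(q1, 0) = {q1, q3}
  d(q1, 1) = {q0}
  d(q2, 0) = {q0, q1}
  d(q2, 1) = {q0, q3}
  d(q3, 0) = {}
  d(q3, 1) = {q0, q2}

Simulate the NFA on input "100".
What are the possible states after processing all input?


Start: {q0}
  --1--> {q3}
  --0--> {}
  --0--> {}

{} (empty set, no valid transitions)


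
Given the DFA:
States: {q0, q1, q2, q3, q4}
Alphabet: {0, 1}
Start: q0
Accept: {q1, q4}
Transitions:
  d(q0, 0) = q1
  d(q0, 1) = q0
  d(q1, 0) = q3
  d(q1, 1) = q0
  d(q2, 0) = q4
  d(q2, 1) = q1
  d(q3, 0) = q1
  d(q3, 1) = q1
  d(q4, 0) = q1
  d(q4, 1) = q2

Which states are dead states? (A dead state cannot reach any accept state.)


Forward reachability from each state:
  q0 -> reaches accept state q1 (live)
  q1 -> reaches accept state q1 (live)
  q2 -> reaches accept state q1 (live)
  q3 -> reaches accept state q1 (live)
  q4 -> reaches accept state q1 (live)

None (all states can reach an accept state)


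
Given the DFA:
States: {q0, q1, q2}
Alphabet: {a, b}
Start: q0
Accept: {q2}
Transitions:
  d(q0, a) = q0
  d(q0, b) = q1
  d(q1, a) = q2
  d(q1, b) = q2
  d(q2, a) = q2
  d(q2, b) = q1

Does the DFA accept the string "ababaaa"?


Trace: q0 -> q0 -> q1 -> q2 -> q1 -> q2 -> q2 -> q2
Final state: q2
Accept states: {q2}

Yes, accepted (final state q2 is an accept state)


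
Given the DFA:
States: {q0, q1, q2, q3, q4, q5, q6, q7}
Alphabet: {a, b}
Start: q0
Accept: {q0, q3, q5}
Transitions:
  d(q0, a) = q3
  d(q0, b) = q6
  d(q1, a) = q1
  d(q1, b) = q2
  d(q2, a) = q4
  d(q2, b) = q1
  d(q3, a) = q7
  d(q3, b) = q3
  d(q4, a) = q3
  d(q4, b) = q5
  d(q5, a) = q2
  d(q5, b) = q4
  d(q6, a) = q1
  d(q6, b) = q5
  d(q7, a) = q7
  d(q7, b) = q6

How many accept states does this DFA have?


Accept states listed: {q0, q3, q5}
Counting: q0(1) q3(2) q5(3)

3


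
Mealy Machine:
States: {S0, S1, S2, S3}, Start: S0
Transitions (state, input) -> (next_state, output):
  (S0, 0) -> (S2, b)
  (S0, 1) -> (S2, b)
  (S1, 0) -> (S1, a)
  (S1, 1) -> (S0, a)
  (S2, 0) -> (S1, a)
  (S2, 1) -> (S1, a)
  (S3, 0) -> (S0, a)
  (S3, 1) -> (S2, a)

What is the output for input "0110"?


Step-by-step:
  (S0, 0) -> (S2, b)
  (S2, 1) -> (S1, a)
  (S1, 1) -> (S0, a)
  (S0, 0) -> (S2, b)

"baab"


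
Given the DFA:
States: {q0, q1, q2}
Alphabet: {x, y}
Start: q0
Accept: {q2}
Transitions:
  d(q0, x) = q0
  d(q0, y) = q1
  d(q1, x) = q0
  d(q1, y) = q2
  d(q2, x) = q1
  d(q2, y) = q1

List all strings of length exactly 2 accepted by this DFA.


All strings of length 2: 4 total
Accepted: 1

"yy"


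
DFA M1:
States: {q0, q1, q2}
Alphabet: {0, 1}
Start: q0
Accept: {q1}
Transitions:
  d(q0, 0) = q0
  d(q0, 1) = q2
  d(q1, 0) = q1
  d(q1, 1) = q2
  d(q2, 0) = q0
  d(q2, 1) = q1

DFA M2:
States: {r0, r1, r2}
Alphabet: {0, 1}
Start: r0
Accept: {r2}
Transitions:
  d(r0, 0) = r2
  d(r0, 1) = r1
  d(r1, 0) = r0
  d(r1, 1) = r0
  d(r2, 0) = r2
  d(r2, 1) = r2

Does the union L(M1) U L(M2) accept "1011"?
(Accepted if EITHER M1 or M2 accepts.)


M1: final=q1 accepted=True
M2: final=r0 accepted=False

Yes, union accepts


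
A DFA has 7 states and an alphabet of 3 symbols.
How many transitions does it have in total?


Each state has exactly one transition per symbol.
7 * 3 = 21

21


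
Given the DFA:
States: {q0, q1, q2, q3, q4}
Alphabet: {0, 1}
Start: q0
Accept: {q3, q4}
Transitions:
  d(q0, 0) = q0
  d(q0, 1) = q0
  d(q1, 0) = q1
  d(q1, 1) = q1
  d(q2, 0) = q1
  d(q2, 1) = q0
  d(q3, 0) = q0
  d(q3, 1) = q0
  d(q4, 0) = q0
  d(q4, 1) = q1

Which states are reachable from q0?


BFS from q0:
  layer 0: {q0}

{q0}


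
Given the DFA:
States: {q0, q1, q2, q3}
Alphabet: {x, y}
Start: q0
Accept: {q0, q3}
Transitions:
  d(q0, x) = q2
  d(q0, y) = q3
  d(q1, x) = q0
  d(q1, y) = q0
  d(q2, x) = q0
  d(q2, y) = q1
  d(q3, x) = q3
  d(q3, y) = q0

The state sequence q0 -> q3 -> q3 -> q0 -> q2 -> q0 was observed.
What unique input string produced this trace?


Trace back each transition to find the symbol:
  q0 --[y]--> q3
  q3 --[x]--> q3
  q3 --[y]--> q0
  q0 --[x]--> q2
  q2 --[x]--> q0

"yxyxx"


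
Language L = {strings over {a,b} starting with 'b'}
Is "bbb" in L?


first symbol = 'b'

Yes, "bbb" is in L


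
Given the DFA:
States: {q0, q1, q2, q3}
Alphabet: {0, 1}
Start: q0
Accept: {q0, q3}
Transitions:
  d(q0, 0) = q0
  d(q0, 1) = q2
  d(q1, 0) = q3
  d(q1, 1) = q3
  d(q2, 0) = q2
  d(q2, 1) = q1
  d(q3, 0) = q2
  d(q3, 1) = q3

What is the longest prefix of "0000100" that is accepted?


Run the DFA, marking each prefix where the state is accepting:
  "" -> q0 [accept]
  "0" -> q0 [accept]
  "00" -> q0 [accept]
  "000" -> q0 [accept]
  "0000" -> q0 [accept]
  "00001" -> q2 [reject]
  "000010" -> q2 [reject]
  "0000100" -> q2 [reject]

"0000"


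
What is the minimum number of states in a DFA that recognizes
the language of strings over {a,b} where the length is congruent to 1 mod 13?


States track (length) mod 13.
Need 13 states: one per remainder 0..12; accept = remainder 1.

13


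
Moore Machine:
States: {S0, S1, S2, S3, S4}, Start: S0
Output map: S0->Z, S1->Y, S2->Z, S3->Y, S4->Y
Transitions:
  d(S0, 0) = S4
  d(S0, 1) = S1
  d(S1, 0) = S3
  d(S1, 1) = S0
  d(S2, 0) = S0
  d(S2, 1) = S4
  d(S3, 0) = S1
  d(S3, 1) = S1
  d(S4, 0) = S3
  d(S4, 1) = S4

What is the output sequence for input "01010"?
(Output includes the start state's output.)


Start: S0 (output Z)
  --0--> S4 (output Y)
  --1--> S4 (output Y)
  --0--> S3 (output Y)
  --1--> S1 (output Y)
  --0--> S3 (output Y)

"ZYYYYY"


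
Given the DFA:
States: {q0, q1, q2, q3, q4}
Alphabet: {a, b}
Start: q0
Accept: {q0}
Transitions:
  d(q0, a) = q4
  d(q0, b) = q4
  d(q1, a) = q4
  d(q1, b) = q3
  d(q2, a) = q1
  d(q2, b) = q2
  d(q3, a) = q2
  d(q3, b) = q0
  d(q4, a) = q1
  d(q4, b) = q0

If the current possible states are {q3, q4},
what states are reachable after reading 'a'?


Apply transition on 'a' from each current state:
  d(q3, a) = q2
  d(q4, a) = q1

{q1, q2}


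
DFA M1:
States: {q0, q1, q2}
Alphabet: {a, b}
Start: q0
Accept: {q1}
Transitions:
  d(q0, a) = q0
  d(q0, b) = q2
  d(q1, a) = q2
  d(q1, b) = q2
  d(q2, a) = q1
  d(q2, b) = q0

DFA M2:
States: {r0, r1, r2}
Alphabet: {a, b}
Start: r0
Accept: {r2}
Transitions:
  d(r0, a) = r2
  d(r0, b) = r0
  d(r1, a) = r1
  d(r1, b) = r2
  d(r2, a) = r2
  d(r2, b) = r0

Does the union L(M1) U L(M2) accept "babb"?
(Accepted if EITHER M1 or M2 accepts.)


M1: final=q0 accepted=False
M2: final=r0 accepted=False

No, union rejects (neither accepts)


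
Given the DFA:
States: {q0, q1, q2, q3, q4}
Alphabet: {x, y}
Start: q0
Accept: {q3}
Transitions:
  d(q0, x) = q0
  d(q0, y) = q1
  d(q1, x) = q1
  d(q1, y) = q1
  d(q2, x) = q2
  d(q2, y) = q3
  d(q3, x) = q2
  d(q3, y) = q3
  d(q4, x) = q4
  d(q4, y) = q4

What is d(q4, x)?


Looking up transition d(q4, x)

q4


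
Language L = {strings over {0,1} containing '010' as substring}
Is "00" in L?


'010' does not occur

No, "00" is not in L


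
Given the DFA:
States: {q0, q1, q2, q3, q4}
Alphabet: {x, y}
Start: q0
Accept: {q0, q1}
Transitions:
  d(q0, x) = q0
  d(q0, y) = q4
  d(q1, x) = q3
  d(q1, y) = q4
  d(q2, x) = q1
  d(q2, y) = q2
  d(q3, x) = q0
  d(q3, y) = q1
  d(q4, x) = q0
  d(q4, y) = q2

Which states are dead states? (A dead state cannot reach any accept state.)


Forward reachability from each state:
  q0 -> reaches accept state q0 (live)
  q1 -> reaches accept state q0 (live)
  q2 -> reaches accept state q0 (live)
  q3 -> reaches accept state q0 (live)
  q4 -> reaches accept state q0 (live)

None (all states can reach an accept state)


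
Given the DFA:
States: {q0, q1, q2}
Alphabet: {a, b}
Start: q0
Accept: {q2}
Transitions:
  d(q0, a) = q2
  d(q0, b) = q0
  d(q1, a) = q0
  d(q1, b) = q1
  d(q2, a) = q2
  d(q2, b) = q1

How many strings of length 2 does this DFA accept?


Enumerating all length-2 strings:
  "aa" -> q2 [accept]
  "ab" -> q1 [reject]
  "ba" -> q2 [accept]
  "bb" -> q0 [reject]

2 out of 4


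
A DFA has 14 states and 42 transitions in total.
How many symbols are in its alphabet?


Each state has exactly one transition per symbol.
|alphabet| = transitions / states = 42 / 14 = 3

3


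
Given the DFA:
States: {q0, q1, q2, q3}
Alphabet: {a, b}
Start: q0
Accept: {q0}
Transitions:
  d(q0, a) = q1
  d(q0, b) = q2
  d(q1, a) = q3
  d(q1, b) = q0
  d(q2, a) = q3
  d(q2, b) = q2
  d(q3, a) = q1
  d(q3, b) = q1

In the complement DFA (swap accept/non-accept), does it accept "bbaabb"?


Trace: q0 -> q2 -> q2 -> q3 -> q1 -> q0 -> q2
Final: q2
Original accept: {q0}
Complement: q2 is not in original accept

Yes, complement accepts (original rejects)


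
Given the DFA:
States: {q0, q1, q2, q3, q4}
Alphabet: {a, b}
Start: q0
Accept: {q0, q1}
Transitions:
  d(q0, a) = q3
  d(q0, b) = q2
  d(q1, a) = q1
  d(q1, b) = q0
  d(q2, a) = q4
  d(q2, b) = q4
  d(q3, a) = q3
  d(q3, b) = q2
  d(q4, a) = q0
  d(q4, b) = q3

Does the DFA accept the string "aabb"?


Trace: q0 -> q3 -> q3 -> q2 -> q4
Final state: q4
Accept states: {q0, q1}

No, rejected (final state q4 is not an accept state)


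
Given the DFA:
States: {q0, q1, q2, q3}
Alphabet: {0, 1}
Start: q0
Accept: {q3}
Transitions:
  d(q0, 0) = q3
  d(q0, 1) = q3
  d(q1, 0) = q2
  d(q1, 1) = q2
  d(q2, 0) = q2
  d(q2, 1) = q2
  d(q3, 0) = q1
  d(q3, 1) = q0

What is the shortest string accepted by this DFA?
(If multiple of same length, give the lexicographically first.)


BFS by string length (lex-first path to each state shown):
  len 0: q0<-""
  len 1: q3<-"0"
Found accept state at length 1.

"0"


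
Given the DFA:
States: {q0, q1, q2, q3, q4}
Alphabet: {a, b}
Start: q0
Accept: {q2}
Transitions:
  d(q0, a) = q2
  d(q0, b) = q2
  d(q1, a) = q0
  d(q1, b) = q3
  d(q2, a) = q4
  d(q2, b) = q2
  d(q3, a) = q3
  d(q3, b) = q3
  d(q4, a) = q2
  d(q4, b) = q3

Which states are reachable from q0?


BFS from q0:
  layer 0: {q0}
  layer 1: {q2}
  layer 2: {q4}
  layer 3: {q3}

{q0, q2, q3, q4}


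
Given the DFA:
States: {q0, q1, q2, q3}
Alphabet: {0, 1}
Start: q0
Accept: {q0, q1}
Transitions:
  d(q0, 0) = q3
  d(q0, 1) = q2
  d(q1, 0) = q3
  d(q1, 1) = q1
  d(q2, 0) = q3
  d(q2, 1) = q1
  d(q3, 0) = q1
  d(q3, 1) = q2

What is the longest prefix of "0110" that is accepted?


Run the DFA, marking each prefix where the state is accepting:
  "" -> q0 [accept]
  "0" -> q3 [reject]
  "01" -> q2 [reject]
  "011" -> q1 [accept]
  "0110" -> q3 [reject]

"011"


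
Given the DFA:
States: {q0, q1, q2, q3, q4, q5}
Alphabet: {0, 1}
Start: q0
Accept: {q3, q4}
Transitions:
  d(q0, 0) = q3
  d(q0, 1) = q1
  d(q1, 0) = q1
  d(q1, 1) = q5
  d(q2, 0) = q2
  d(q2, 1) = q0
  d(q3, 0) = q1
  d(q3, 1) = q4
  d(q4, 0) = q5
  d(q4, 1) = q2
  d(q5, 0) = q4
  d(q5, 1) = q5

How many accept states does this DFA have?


Accept states listed: {q3, q4}
Counting: q3(1) q4(2)

2


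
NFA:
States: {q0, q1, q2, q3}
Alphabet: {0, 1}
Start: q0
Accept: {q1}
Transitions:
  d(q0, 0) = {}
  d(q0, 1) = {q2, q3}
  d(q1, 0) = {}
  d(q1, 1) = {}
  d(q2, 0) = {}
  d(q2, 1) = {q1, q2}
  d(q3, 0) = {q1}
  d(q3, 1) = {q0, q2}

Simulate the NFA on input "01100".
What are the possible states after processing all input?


Start: {q0}
  --0--> {}
  --1--> {}
  --1--> {}
  --0--> {}
  --0--> {}

{} (empty set, no valid transitions)


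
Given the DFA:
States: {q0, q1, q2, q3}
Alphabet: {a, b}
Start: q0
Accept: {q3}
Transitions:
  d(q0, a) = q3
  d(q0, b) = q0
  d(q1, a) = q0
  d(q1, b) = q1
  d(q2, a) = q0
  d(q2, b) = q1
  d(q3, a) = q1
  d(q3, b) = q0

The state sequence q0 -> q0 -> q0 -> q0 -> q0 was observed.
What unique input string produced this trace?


Trace back each transition to find the symbol:
  q0 --[b]--> q0
  q0 --[b]--> q0
  q0 --[b]--> q0
  q0 --[b]--> q0

"bbbb"


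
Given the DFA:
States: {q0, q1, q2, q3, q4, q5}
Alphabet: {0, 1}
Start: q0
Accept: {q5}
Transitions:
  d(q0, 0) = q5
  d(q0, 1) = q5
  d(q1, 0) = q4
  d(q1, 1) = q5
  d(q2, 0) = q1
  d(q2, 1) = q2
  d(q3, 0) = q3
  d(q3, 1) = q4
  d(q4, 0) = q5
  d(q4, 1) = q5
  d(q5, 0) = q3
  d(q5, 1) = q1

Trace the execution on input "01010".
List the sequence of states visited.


Input: 01010
d(q0, 0) = q5
d(q5, 1) = q1
d(q1, 0) = q4
d(q4, 1) = q5
d(q5, 0) = q3


q0 -> q5 -> q1 -> q4 -> q5 -> q3


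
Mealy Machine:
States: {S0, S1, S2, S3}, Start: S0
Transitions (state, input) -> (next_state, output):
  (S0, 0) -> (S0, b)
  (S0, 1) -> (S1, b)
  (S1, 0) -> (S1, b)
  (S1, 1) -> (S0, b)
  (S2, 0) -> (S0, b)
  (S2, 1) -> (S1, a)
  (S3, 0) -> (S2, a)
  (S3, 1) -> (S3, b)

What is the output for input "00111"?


Step-by-step:
  (S0, 0) -> (S0, b)
  (S0, 0) -> (S0, b)
  (S0, 1) -> (S1, b)
  (S1, 1) -> (S0, b)
  (S0, 1) -> (S1, b)

"bbbbb"


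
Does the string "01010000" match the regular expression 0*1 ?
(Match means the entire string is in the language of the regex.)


|string| = 8; first = '0'; last = '0'

No, "01010000" does not match 0*1


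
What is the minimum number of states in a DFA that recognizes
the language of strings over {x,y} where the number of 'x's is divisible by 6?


States track (count of 'x') mod 6.
Need 6 states: one per remainder 0..5; accept = remainder 0.

6


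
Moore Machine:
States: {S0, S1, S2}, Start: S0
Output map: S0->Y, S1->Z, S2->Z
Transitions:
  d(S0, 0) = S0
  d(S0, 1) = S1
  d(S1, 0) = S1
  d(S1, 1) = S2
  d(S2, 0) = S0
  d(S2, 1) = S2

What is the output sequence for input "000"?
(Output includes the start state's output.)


Start: S0 (output Y)
  --0--> S0 (output Y)
  --0--> S0 (output Y)
  --0--> S0 (output Y)

"YYYY"


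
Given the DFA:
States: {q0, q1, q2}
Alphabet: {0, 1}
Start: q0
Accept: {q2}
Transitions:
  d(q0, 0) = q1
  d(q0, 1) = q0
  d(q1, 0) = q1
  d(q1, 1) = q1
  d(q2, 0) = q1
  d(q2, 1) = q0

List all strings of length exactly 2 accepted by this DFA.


All strings of length 2: 4 total
Accepted: 0

None


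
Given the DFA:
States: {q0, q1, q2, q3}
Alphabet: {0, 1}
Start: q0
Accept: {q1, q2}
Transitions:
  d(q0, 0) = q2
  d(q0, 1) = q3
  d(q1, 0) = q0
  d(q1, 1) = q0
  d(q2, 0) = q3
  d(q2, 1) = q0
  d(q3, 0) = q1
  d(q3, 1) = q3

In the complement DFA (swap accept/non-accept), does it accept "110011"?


Trace: q0 -> q3 -> q3 -> q1 -> q0 -> q3 -> q3
Final: q3
Original accept: {q1, q2}
Complement: q3 is not in original accept

Yes, complement accepts (original rejects)


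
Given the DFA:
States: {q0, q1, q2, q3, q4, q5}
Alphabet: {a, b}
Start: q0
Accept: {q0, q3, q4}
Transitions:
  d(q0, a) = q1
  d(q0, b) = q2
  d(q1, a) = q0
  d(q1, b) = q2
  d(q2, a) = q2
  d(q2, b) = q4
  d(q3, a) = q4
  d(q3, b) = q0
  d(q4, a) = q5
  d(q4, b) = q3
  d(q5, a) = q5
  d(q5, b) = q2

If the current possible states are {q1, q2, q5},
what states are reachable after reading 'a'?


Apply transition on 'a' from each current state:
  d(q1, a) = q0
  d(q2, a) = q2
  d(q5, a) = q5

{q0, q2, q5}


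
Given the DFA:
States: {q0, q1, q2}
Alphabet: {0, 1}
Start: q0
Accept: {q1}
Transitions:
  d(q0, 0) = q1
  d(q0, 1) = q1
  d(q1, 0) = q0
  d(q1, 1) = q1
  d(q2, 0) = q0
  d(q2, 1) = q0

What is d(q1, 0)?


Looking up transition d(q1, 0)

q0


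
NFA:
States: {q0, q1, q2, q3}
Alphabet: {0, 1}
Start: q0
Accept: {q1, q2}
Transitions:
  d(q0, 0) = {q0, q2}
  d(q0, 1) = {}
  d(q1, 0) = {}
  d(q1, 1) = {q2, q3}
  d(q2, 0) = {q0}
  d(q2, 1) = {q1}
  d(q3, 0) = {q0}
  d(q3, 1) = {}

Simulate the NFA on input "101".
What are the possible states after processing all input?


Start: {q0}
  --1--> {}
  --0--> {}
  --1--> {}

{} (empty set, no valid transitions)


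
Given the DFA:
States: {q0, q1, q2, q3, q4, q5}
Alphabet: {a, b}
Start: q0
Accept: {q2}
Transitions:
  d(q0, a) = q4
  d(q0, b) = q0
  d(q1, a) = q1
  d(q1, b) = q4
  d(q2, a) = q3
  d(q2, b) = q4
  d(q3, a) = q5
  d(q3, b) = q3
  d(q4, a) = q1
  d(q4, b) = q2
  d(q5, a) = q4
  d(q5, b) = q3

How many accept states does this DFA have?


Accept states listed: {q2}
Counting: q2(1)

1


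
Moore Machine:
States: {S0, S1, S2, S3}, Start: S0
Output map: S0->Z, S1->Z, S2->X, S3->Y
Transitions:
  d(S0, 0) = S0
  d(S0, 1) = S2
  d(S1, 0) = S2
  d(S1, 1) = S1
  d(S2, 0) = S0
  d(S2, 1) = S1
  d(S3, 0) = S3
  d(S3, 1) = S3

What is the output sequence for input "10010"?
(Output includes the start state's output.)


Start: S0 (output Z)
  --1--> S2 (output X)
  --0--> S0 (output Z)
  --0--> S0 (output Z)
  --1--> S2 (output X)
  --0--> S0 (output Z)

"ZXZZXZ"


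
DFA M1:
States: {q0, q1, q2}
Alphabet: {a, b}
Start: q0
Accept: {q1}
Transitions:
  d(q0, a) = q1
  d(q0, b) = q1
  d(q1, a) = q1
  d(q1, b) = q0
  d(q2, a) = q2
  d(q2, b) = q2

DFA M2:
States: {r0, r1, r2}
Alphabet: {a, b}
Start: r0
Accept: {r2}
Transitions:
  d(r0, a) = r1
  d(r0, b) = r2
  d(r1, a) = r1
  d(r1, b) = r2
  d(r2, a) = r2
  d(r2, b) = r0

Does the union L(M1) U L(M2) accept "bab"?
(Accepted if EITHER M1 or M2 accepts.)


M1: final=q0 accepted=False
M2: final=r0 accepted=False

No, union rejects (neither accepts)


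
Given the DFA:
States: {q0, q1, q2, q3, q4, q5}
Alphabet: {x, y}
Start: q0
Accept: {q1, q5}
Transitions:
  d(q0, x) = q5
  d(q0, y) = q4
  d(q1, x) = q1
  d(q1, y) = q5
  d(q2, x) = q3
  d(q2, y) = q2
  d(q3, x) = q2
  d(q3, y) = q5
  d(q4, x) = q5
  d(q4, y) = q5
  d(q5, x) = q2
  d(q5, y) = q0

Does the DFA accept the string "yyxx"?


Trace: q0 -> q4 -> q5 -> q2 -> q3
Final state: q3
Accept states: {q1, q5}

No, rejected (final state q3 is not an accept state)


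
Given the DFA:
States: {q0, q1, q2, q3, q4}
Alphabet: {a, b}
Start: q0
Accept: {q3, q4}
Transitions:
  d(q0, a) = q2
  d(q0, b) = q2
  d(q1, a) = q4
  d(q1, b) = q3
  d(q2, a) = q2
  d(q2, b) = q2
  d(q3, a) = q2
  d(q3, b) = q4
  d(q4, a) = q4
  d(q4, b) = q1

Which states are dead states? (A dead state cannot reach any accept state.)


Forward reachability from each state:
  q0 -> reaches {q0, q2}, no accept state (dead)
  q1 -> reaches accept state q3 (live)
  q2 -> reaches {q2}, no accept state (dead)
  q3 -> reaches accept state q3 (live)
  q4 -> reaches accept state q3 (live)

{q0, q2}


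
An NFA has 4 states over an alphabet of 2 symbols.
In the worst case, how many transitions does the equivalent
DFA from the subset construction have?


Subset construction: one DFA state per subset of NFA states = 2^4 = 16 states.
Each DFA state has 2 outgoing transitions: 16 * 2 = 32

32


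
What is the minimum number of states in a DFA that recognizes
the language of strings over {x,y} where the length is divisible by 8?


States track (length) mod 8.
Need 8 states: one per remainder 0..7; accept = remainder 0.

8


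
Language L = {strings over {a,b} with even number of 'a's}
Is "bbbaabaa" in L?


count('a') = 4; 4 mod 2 = 0

Yes, "bbbaabaa" is in L


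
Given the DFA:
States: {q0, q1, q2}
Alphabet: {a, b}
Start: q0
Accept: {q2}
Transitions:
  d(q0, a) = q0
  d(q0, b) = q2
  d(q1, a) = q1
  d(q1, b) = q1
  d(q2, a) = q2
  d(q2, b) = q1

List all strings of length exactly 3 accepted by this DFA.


All strings of length 3: 8 total
Accepted: 3

"aab", "aba", "baa"


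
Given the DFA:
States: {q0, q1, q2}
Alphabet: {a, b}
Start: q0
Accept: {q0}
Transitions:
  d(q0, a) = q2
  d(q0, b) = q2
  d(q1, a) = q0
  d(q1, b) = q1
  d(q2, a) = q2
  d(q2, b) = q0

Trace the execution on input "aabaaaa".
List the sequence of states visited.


Input: aabaaaa
d(q0, a) = q2
d(q2, a) = q2
d(q2, b) = q0
d(q0, a) = q2
d(q2, a) = q2
d(q2, a) = q2
d(q2, a) = q2


q0 -> q2 -> q2 -> q0 -> q2 -> q2 -> q2 -> q2


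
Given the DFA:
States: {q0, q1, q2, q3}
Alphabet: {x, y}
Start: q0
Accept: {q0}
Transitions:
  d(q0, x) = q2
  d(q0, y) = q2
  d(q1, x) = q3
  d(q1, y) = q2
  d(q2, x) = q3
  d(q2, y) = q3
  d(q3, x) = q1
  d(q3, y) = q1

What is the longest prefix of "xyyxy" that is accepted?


Run the DFA, marking each prefix where the state is accepting:
  "" -> q0 [accept]
  "x" -> q2 [reject]
  "xy" -> q3 [reject]
  "xyy" -> q1 [reject]
  "xyyx" -> q3 [reject]
  "xyyxy" -> q1 [reject]

""


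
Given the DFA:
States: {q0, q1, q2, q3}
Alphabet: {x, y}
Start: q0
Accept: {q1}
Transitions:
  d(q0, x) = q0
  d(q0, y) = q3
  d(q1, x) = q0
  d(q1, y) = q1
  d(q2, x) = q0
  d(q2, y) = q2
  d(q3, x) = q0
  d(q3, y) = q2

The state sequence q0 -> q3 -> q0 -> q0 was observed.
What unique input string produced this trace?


Trace back each transition to find the symbol:
  q0 --[y]--> q3
  q3 --[x]--> q0
  q0 --[x]--> q0

"yxx"


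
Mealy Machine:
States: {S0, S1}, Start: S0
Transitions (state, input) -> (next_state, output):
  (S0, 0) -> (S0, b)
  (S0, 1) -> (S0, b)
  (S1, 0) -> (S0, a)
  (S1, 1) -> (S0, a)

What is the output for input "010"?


Step-by-step:
  (S0, 0) -> (S0, b)
  (S0, 1) -> (S0, b)
  (S0, 0) -> (S0, b)

"bbb"


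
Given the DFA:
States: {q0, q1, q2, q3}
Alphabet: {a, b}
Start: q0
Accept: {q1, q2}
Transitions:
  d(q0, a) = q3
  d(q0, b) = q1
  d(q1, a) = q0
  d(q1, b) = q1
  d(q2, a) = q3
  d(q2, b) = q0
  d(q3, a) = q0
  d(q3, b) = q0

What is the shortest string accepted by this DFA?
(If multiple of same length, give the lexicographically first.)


BFS by string length (lex-first path to each state shown):
  len 0: q0<-""
  len 1: q1<-"b", q3<-"a"
Found accept state at length 1.

"b"


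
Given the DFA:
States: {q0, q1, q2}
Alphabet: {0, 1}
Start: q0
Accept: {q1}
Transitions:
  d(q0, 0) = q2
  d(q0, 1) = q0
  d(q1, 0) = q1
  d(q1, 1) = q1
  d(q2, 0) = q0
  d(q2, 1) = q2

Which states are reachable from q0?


BFS from q0:
  layer 0: {q0}
  layer 1: {q2}

{q0, q2}


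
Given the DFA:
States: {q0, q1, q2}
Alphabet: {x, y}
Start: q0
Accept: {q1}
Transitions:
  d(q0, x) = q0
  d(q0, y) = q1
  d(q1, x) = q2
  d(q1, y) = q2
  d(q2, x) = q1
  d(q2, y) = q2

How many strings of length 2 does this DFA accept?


Enumerating all length-2 strings:
  "xx" -> q0 [reject]
  "xy" -> q1 [accept]
  "yx" -> q2 [reject]
  "yy" -> q2 [reject]

1 out of 4


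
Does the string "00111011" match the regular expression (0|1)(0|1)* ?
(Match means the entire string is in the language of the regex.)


|string| = 8; first = '0'; last = '1'

Yes, "00111011" matches (0|1)(0|1)*


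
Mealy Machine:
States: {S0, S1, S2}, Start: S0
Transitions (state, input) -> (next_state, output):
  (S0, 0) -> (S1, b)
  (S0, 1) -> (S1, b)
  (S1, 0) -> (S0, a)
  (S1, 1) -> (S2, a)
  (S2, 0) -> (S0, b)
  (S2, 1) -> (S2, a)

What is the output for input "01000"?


Step-by-step:
  (S0, 0) -> (S1, b)
  (S1, 1) -> (S2, a)
  (S2, 0) -> (S0, b)
  (S0, 0) -> (S1, b)
  (S1, 0) -> (S0, a)

"babba"


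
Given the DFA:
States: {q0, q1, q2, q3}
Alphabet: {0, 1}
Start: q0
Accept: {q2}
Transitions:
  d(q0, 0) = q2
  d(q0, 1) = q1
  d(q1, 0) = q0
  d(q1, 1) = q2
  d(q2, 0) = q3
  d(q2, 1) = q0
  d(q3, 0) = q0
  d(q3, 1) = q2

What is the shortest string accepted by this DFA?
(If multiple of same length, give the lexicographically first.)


BFS by string length (lex-first path to each state shown):
  len 0: q0<-""
  len 1: q1<-"1", q2<-"0"
Found accept state at length 1.

"0"


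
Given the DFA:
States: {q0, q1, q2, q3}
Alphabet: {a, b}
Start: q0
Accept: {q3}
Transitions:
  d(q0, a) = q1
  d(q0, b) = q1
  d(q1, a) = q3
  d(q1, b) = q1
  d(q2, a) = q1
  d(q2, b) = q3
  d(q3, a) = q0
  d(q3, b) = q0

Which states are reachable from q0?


BFS from q0:
  layer 0: {q0}
  layer 1: {q1}
  layer 2: {q3}

{q0, q1, q3}


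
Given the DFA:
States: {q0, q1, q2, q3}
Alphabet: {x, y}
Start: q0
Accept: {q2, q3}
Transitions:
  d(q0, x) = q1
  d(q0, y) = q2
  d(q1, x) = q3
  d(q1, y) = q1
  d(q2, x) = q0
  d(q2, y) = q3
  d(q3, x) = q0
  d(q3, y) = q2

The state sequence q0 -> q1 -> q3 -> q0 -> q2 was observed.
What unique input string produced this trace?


Trace back each transition to find the symbol:
  q0 --[x]--> q1
  q1 --[x]--> q3
  q3 --[x]--> q0
  q0 --[y]--> q2

"xxxy"


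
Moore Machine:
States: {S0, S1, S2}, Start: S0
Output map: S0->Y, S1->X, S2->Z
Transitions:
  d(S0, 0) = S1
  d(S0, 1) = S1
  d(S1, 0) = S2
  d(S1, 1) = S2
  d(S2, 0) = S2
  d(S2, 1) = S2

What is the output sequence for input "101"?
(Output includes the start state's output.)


Start: S0 (output Y)
  --1--> S1 (output X)
  --0--> S2 (output Z)
  --1--> S2 (output Z)

"YXZZ"


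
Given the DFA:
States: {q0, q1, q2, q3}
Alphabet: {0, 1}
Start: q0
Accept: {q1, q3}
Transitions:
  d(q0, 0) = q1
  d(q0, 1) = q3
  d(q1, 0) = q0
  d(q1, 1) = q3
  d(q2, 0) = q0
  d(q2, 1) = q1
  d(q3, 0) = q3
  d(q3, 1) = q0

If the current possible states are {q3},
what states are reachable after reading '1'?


Apply transition on '1' from each current state:
  d(q3, 1) = q0

{q0}


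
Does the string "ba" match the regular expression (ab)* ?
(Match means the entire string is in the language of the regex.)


|string| = 2; first = 'b'; last = 'a'

No, "ba" does not match (ab)*


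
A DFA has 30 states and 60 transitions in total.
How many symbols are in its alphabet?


Each state has exactly one transition per symbol.
|alphabet| = transitions / states = 60 / 30 = 2

2


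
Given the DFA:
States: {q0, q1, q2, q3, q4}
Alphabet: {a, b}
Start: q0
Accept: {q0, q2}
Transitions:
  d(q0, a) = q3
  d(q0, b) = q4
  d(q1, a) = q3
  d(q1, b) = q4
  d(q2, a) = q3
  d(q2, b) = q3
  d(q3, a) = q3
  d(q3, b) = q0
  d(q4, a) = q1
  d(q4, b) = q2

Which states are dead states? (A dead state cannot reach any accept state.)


Forward reachability from each state:
  q0 -> reaches accept state q0 (live)
  q1 -> reaches accept state q0 (live)
  q2 -> reaches accept state q0 (live)
  q3 -> reaches accept state q0 (live)
  q4 -> reaches accept state q0 (live)

None (all states can reach an accept state)


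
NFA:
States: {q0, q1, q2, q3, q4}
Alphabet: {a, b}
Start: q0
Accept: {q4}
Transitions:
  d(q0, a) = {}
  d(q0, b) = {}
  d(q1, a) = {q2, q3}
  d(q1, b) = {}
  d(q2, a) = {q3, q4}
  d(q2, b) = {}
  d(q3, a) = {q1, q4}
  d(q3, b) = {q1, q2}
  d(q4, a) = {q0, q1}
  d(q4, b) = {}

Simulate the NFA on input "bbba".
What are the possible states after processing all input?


Start: {q0}
  --b--> {}
  --b--> {}
  --b--> {}
  --a--> {}

{} (empty set, no valid transitions)


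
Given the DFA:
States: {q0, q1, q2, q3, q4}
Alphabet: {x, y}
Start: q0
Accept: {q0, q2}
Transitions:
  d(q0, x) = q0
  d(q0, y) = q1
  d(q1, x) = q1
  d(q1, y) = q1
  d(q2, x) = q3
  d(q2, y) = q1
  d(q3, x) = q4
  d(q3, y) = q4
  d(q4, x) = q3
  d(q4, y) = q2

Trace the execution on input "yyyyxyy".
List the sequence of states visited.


Input: yyyyxyy
d(q0, y) = q1
d(q1, y) = q1
d(q1, y) = q1
d(q1, y) = q1
d(q1, x) = q1
d(q1, y) = q1
d(q1, y) = q1


q0 -> q1 -> q1 -> q1 -> q1 -> q1 -> q1 -> q1


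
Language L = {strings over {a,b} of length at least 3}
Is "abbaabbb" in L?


length = 8

Yes, "abbaabbb" is in L


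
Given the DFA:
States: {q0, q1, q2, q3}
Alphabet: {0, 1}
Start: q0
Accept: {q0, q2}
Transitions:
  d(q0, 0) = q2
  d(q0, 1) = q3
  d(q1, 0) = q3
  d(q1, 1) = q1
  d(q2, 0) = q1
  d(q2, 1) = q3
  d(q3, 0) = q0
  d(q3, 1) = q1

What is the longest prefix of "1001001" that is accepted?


Run the DFA, marking each prefix where the state is accepting:
  "" -> q0 [accept]
  "1" -> q3 [reject]
  "10" -> q0 [accept]
  "100" -> q2 [accept]
  "1001" -> q3 [reject]
  "10010" -> q0 [accept]
  "100100" -> q2 [accept]
  "1001001" -> q3 [reject]

"100100"


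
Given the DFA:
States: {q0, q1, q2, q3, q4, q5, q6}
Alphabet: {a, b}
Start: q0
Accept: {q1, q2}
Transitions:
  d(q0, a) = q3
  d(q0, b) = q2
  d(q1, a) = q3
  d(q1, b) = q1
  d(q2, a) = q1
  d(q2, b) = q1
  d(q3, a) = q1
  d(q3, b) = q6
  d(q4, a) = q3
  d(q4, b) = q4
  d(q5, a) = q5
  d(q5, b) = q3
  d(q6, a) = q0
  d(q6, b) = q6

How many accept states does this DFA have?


Accept states listed: {q1, q2}
Counting: q1(1) q2(2)

2


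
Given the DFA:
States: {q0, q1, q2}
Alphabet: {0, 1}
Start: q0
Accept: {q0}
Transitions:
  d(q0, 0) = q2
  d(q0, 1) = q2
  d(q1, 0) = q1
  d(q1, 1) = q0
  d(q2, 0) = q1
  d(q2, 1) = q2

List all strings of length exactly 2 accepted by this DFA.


All strings of length 2: 4 total
Accepted: 0

None


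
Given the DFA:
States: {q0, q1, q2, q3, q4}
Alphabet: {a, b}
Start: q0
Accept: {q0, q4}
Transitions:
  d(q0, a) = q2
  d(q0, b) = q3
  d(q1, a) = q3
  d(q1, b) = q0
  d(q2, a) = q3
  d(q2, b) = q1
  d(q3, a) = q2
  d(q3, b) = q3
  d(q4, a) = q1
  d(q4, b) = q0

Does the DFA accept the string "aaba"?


Trace: q0 -> q2 -> q3 -> q3 -> q2
Final state: q2
Accept states: {q0, q4}

No, rejected (final state q2 is not an accept state)


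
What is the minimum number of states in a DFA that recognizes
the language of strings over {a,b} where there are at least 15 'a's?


States: count = 0, 1, ..., 14, and a final '>= 15' state.
Total: 15 + 1 = 16. Accept = '>= 15' state.

16


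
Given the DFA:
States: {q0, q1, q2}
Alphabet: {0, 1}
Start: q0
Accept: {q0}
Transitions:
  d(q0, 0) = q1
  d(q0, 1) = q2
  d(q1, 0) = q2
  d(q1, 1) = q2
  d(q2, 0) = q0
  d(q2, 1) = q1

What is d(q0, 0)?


Looking up transition d(q0, 0)

q1


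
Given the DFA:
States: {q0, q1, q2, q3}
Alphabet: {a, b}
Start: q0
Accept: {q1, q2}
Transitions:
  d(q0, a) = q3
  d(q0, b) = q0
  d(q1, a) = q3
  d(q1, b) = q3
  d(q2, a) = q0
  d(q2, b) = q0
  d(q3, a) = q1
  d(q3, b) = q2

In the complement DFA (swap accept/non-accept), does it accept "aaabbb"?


Trace: q0 -> q3 -> q1 -> q3 -> q2 -> q0 -> q0
Final: q0
Original accept: {q1, q2}
Complement: q0 is not in original accept

Yes, complement accepts (original rejects)


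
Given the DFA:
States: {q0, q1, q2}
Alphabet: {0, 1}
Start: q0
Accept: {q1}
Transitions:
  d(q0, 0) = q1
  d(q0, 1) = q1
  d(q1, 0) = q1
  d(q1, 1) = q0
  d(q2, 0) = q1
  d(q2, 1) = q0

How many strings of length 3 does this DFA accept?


Enumerating all length-3 strings:
  "000" -> q1 [accept]
  "001" -> q0 [reject]
  "010" -> q1 [accept]
  "011" -> q1 [accept]
  "100" -> q1 [accept]
  "101" -> q0 [reject]
  "110" -> q1 [accept]
  "111" -> q1 [accept]

6 out of 8


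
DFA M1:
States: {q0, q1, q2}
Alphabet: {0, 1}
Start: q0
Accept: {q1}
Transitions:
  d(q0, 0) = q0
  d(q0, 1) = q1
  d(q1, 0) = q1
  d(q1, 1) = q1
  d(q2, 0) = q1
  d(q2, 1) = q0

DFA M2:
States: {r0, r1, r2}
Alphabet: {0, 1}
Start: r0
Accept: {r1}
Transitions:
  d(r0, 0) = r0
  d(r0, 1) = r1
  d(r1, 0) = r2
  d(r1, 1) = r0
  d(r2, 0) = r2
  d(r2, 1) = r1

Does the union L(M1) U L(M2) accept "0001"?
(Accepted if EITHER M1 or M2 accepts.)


M1: final=q1 accepted=True
M2: final=r1 accepted=True

Yes, union accepts
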